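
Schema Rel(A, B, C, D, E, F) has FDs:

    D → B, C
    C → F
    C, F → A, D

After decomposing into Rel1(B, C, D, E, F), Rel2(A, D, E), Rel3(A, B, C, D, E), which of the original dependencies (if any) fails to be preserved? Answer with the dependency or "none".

D → B, C lies within Rel1.
C → F lies within Rel1.
C, F → A, D: restricted closure across fragments reaches A, D.
Every dependency is enforceable on the fragments, so the decomposition is dependency-preserving.

none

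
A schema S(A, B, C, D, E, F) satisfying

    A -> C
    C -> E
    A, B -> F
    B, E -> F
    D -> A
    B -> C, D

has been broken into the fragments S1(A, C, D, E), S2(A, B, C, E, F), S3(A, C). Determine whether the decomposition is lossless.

No

Chase test. Columns are A, B, C, D, E, F; row i has aⱼ where attribute j ∈ Si, else bᵢⱼ.
Initial tableau (one row per fragment):
  row 1: a1 b12 a3 a4 a5 b16
  row 2: a1 a2 a3 b24 a5 a6
  row 3: a1 b32 a3 b34 b35 b36
Rows 1 and 3 agree on C; apply C→E and equate their E entries.
No row becomes fully distinguished — the join is lossy.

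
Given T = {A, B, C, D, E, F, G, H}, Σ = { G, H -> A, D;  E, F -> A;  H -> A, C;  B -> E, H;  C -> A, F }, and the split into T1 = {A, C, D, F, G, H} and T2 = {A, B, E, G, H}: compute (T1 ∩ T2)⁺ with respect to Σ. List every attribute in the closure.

T1 ∩ T2 = {A, G, H}.
G, H → A, D applies, adding D
H → A, C applies, adding C
C → A, F applies, adding F
Closure: {A, C, D, F, G, H}.

A, C, D, F, G, H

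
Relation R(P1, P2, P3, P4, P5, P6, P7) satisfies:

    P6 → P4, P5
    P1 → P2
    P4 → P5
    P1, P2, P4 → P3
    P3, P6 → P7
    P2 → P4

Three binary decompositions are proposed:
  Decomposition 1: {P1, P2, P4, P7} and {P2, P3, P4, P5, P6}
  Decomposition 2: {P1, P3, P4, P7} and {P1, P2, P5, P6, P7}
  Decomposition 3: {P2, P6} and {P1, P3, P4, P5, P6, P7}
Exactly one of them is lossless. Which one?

Decomposition 1: common = {P2, P4}, closure = {P2, P4, P5} → lossy.
Decomposition 2: common = {P1, P7}, closure = {P1, P2, P3, P4, P5, P7} → lossless.
Decomposition 3: common = {P6}, closure = {P4, P5, P6} → lossy.

Decomposition 2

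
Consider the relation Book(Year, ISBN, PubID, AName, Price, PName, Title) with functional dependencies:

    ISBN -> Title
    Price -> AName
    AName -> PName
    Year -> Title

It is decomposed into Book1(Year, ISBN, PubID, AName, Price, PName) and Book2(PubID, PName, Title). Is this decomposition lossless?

Common attributes: Book1 ∩ Book2 = {PubID, PName}.
No dependency enlarges {PubID, PName}, so (PubID, PName)⁺ = {PubID, PName}.
The closure contains neither all of Book1 = {Year, ISBN, PubID, AName, Price, PName} nor all of Book2 = {PubID, PName, Title}, so the common attributes are not a superkey of either fragment. The join is lossy.

No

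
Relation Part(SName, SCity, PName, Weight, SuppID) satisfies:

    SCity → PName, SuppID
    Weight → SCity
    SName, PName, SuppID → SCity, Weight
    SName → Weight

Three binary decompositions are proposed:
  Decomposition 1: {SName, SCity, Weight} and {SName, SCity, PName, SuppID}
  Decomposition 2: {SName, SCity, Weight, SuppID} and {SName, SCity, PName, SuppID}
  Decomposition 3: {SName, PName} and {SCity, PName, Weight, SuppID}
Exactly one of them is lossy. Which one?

Decomposition 1: common = {SName, SCity}, closure = {SName, SCity, PName, Weight, SuppID} → lossless.
Decomposition 2: common = {SName, SCity, SuppID}, closure = {SName, SCity, PName, Weight, SuppID} → lossless.
Decomposition 3: common = {PName}, closure = {PName} → lossy.

Decomposition 3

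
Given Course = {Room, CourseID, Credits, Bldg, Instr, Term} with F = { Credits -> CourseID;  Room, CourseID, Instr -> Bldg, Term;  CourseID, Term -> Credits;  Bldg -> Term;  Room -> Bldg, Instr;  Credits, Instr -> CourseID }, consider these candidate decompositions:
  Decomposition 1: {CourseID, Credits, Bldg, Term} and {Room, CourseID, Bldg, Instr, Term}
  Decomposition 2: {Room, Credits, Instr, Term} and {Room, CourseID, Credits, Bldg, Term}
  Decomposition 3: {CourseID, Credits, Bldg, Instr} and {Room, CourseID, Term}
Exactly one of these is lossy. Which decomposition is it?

Decomposition 3

Decomposition 1: common = {CourseID, Bldg, Term}, closure = {CourseID, Credits, Bldg, Term} → lossless.
Decomposition 2: common = {Room, Credits, Term}, closure = {Room, CourseID, Credits, Bldg, Instr, Term} → lossless.
Decomposition 3: common = {CourseID}, closure = {CourseID} → lossy.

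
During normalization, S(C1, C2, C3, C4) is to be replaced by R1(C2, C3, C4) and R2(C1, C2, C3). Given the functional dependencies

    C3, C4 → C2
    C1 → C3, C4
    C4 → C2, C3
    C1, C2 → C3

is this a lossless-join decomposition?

No

Common attributes: R1 ∩ R2 = {C2, C3}.
No dependency enlarges {C2, C3}, so (C2, C3)⁺ = {C2, C3}.
The closure contains neither all of R1 = {C2, C3, C4} nor all of R2 = {C1, C2, C3}, so the common attributes are not a superkey of either fragment. The join is lossy.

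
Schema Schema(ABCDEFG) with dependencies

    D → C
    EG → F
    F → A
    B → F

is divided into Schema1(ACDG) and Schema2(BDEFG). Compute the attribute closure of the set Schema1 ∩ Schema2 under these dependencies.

Schema1 ∩ Schema2 = {DG}.
D → C applies, adding C
Closure: {CDG}.

CDG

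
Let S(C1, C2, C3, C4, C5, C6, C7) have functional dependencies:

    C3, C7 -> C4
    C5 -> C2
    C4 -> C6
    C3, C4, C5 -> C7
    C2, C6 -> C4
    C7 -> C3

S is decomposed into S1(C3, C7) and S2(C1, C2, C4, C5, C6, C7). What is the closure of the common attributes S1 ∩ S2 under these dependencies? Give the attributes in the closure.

C3, C4, C6, C7

S1 ∩ S2 = {C7}.
C7 → C3 applies, adding C3
C3, C7 → C4 applies, adding C4
C4 → C6 applies, adding C6
Closure: {C3, C4, C6, C7}.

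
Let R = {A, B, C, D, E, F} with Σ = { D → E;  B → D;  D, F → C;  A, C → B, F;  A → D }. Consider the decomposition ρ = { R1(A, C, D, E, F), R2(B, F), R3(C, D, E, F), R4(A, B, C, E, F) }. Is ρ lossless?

Chase test. Columns are A, B, C, D, E, F; row i has aⱼ where attribute j ∈ Ri, else bᵢⱼ.
Initial tableau (one row per fragment):
  row 1: a1 b12 a3 a4 a5 a6
  row 2: b21 a2 b23 b24 b25 a6
  row 3: b31 b32 a3 a4 a5 a6
  row 4: a1 a2 a3 b44 a5 a6
Rows 2 and 4 agree on B; apply B→D and equate their D entries.
Rows 2 and 4 agree on D, F; apply D, F→C and equate their C entries.
Rows 1 and 4 agree on A, C; apply A, C→B, F and equate their B, F entries.
Rows 1 and 4 agree on A; apply A→D and equate their D entries.
Rows 1 and 2 agree on D; apply D→E and equate their E entries.
Row 1 is now all distinguished symbols — the join is lossless.

Yes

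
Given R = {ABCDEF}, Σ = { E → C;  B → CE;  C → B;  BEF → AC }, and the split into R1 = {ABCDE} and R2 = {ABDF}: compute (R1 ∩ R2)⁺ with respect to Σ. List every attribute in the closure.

ABCDE

R1 ∩ R2 = {ABD}.
B → CE applies, adding CE
Closure: {ABCDE}.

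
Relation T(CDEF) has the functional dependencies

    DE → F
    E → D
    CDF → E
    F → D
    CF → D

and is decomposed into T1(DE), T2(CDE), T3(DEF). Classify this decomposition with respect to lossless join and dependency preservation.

Lossless test (chase): Rows 1 and 2 agree on DE; apply DE→F and equate their F entries. Rows 1 and 3 agree on DE; apply DE→F and equate their F entries. Row 2 is now all distinguished symbols — the join is lossless.
Dependency preservation: the restricted closure of {CDF} across the fragments never reaches {E}, so CDF → E cannot be enforced without a join — not preserved.

lossless but not dependency-preserving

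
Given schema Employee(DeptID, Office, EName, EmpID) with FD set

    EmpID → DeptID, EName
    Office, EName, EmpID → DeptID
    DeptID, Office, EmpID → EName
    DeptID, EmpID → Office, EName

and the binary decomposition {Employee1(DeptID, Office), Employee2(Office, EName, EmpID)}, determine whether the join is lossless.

No

Common attributes: Employee1 ∩ Employee2 = {Office}.
No dependency enlarges {Office}, so (Office)⁺ = {Office}.
The closure contains neither all of Employee1 = {DeptID, Office} nor all of Employee2 = {Office, EName, EmpID}, so the common attributes are not a superkey of either fragment. The join is lossy.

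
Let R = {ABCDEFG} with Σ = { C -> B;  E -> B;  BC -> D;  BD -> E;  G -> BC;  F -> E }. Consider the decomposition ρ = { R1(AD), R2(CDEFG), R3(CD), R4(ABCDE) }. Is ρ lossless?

Chase test. Columns are ABCDEFG; row i has aⱼ where attribute j ∈ Ri, else bᵢⱼ.
Initial tableau (one row per fragment):
  row 1: a1 b12 b13 a4 b15 b16 b17
  row 2: b21 b22 a3 a4 a5 a6 a7
  row 3: b31 b32 a3 a4 b35 b36 b37
  row 4: a1 a2 a3 a4 a5 b46 b47
Rows 2 and 3 agree on C; apply C→B and equate their B entries.
Rows 2 and 4 agree on C; apply C→B and equate their B entries.
Rows 2 and 3 agree on BD; apply BD→E and equate their E entries.
No row becomes fully distinguished — the join is lossy.

No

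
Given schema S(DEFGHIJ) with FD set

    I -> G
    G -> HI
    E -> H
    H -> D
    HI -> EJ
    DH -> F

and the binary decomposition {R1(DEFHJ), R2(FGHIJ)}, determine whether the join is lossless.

Common attributes: R1 ∩ R2 = {FHJ}.
Closure of {FHJ}: H → D applies, adding D. So (FHJ)⁺ = {DFHJ}.
The closure contains neither all of R1 = {DEFHJ} nor all of R2 = {FGHIJ}, so the common attributes are not a superkey of either fragment. The join is lossy.

No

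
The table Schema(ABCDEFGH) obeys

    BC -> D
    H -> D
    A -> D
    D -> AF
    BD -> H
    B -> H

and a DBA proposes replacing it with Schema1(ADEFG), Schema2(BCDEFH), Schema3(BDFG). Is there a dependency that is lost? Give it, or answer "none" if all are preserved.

BC → D lies within Schema2.
H → D lies within Schema2.
A → D lies within Schema1.
D → AF lies within Schema1.
BD → H lies within Schema2.
B → H lies within Schema2.
Every dependency is enforceable on the fragments, so the decomposition is dependency-preserving.

none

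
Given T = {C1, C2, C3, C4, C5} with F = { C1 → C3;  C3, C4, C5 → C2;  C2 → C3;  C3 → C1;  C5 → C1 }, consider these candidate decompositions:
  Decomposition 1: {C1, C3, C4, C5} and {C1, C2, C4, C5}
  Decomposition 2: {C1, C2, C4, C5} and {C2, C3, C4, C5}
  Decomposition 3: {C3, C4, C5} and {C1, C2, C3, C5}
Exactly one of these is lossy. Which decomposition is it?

Decomposition 1: common = {C1, C4, C5}, closure = {C1, C2, C3, C4, C5} → lossless.
Decomposition 2: common = {C2, C4, C5}, closure = {C1, C2, C3, C4, C5} → lossless.
Decomposition 3: common = {C3, C5}, closure = {C1, C3, C5} → lossy.

Decomposition 3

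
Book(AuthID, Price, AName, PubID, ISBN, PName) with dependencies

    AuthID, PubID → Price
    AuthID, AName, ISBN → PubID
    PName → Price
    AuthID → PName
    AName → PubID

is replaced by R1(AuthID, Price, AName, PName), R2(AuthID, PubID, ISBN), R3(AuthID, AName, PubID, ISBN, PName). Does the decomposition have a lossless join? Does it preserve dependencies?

Lossless test (chase): Rows 2 and 3 agree on AuthID, PubID; apply AuthID, PubID→Price and equate their Price entries. Rows 1 and 3 agree on PName; apply PName→Price and equate their Price entries. Rows 1 and 2 agree on AuthID; apply AuthID→PName and equate their PName entries. Rows 1 and 3 agree on AName; apply AName→PubID and equate their PubID entries. Row 3 is now all distinguished symbols — the join is lossless.
Dependency preservation: AuthID, PubID → Price is not contained in any single fragment, but the restricted closure of its left-hand side across the fragments still reaches the right-hand side; the remaining FDs each lie inside some fragment. All dependencies are preserved.

lossless and dependency-preserving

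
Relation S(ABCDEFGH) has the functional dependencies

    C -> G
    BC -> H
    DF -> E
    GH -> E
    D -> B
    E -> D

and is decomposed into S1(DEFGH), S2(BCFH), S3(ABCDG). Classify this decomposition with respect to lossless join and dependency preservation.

Lossless test (chase): Rows 2 and 3 agree on C; apply C→G and equate their G entries. Rows 2 and 3 agree on BC; apply BC→H and equate their H entries. Rows 1 and 2 agree on GH; apply GH→E and equate their E entries. Rows 1 and 3 agree on GH; apply GH→E and equate their E entries. Rows 1 and 3 agree on D; apply D→B and equate their B entries. Rows 1 and 2 agree on E; apply E→D and equate their D entries. No row becomes fully distinguished — the join is lossy.
Dependency preservation: every FD's attributes lie within a single fragment, so each can be enforced locally — preserved.

lossy but dependency-preserving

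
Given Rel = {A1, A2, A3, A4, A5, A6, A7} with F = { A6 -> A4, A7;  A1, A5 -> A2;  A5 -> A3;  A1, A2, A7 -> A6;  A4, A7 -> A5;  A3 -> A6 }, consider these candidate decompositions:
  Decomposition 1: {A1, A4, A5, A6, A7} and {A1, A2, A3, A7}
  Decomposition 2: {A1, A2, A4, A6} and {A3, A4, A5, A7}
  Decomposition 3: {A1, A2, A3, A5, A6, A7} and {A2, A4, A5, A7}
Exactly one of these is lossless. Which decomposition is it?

Decomposition 3

Decomposition 1: common = {A1, A7}, closure = {A1, A7} → lossy.
Decomposition 2: common = {A4}, closure = {A4} → lossy.
Decomposition 3: common = {A2, A5, A7}, closure = {A2, A3, A4, A5, A6, A7} → lossless.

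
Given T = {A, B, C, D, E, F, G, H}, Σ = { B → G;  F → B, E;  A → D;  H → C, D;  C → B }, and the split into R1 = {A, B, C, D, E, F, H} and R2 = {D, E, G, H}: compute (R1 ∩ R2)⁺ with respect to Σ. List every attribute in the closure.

B, C, D, E, G, H

R1 ∩ R2 = {D, E, H}.
H → C, D applies, adding C
C → B applies, adding B
B → G applies, adding G
Closure: {B, C, D, E, G, H}.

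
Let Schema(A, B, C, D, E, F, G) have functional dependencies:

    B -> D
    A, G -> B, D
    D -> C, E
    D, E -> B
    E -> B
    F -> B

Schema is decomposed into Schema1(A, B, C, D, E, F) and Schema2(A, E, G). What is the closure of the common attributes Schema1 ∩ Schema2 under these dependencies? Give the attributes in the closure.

Schema1 ∩ Schema2 = {A, E}.
E → B applies, adding B
B → D applies, adding D
D → C, E applies, adding C
Closure: {A, B, C, D, E}.

A, B, C, D, E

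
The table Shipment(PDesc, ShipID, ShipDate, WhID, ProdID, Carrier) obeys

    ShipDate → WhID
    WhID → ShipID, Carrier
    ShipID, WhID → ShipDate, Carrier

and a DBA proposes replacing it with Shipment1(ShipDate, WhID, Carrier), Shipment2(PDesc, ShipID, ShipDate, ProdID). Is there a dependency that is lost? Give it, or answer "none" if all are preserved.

ShipDate → WhID lies within Shipment1.
WhID → ShipID, Carrier: restricted closure across fragments reaches ShipID, Carrier.
ShipID, WhID → ShipDate, Carrier: restricted closure across fragments reaches ShipDate, Carrier.
Every dependency is enforceable on the fragments, so the decomposition is dependency-preserving.

none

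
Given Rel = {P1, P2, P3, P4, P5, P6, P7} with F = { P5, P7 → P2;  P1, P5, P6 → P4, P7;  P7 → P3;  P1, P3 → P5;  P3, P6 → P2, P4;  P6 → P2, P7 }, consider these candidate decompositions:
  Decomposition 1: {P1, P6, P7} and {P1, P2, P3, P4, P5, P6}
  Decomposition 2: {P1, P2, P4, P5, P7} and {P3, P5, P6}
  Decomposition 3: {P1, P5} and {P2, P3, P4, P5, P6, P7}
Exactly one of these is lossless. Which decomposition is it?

Decomposition 1: common = {P1, P6}, closure = {P1, P2, P3, P4, P5, P6, P7} → lossless.
Decomposition 2: common = {P5}, closure = {P5} → lossy.
Decomposition 3: common = {P5}, closure = {P5} → lossy.

Decomposition 1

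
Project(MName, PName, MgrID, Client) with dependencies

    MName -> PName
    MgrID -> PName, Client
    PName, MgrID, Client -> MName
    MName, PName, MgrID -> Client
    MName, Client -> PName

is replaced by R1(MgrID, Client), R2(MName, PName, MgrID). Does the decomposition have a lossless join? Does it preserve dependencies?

Lossless test: (MgrID)⁺ = {MName, PName, MgrID, Client}, which contains all of one fragment — lossless.
Dependency preservation: MgrID → PName, Client; PName, MgrID, Client → MName; MName, PName, MgrID → Client; MName, Client → PName are not contained in any single fragment, but the restricted closure of each left-hand side across the fragments still reaches the right-hand side; the remaining FDs each lie inside some fragment. All dependencies are preserved.

lossless and dependency-preserving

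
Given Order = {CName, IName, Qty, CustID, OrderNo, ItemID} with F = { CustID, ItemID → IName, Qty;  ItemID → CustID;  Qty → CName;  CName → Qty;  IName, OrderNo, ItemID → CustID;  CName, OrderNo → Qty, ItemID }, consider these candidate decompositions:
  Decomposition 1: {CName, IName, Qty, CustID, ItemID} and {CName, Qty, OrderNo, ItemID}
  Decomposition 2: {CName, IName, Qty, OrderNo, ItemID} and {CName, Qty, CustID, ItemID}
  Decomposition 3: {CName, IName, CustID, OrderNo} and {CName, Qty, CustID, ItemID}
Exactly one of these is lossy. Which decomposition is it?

Decomposition 3

Decomposition 1: common = {CName, Qty, ItemID}, closure = {CName, IName, Qty, CustID, ItemID} → lossless.
Decomposition 2: common = {CName, Qty, ItemID}, closure = {CName, IName, Qty, CustID, ItemID} → lossless.
Decomposition 3: common = {CName, CustID}, closure = {CName, Qty, CustID} → lossy.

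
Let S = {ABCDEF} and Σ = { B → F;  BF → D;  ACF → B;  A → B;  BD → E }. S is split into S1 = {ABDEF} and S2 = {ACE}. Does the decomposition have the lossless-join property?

Yes

Common attributes: S1 ∩ S2 = {AE}.
Closure of {AE}: A → B applies, adding B; B → F applies, adding F; BF → D applies, adding D. So (AE)⁺ = {ABDEF}.
This closure contains every attribute of S1, so S1 ∩ S2 → S1. The join is lossless.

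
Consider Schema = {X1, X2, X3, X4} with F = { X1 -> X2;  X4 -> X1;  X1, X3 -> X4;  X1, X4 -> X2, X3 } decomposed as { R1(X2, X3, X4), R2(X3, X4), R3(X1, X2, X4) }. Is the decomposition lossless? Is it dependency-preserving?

lossless but not dependency-preserving

Lossless test (chase): Rows 1 and 2 agree on X4; apply X4→X1 and equate their X1 entries. Rows 1 and 3 agree on X4; apply X4→X1 and equate their X1 entries. Rows 1 and 2 agree on X1, X4; apply X1, X4→X2, X3 and equate their X2, X3 entries. Rows 1 and 3 agree on X1, X4; apply X1, X4→X2, X3 and equate their X2, X3 entries. Row 1 is now all distinguished symbols — the join is lossless.
Dependency preservation: the restricted closure of {X1, X3} across the fragments never reaches {X4}, so X1, X3 → X4 cannot be enforced without a join — not preserved.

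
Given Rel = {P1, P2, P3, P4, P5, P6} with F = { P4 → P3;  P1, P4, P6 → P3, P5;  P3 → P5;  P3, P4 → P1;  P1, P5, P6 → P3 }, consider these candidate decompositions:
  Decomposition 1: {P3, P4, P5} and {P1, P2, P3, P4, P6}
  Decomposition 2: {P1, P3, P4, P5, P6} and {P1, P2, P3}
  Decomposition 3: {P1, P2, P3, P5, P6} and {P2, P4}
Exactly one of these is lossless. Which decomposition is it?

Decomposition 1: common = {P3, P4}, closure = {P1, P3, P4, P5} → lossless.
Decomposition 2: common = {P1, P3}, closure = {P1, P3, P5} → lossy.
Decomposition 3: common = {P2}, closure = {P2} → lossy.

Decomposition 1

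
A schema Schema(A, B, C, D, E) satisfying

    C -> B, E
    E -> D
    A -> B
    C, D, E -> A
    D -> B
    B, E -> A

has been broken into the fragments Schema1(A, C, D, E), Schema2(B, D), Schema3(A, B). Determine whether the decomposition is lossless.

Chase test. Columns are A, B, C, D, E; row i has aⱼ where attribute j ∈ Schemai, else bᵢⱼ.
Initial tableau (one row per fragment):
  row 1: a1 b12 a3 a4 a5
  row 2: b21 a2 b23 a4 b25
  row 3: a1 a2 b33 b34 b35
Rows 1 and 3 agree on A; apply A→B and equate their B entries.
Row 1 is now all distinguished symbols — the join is lossless.

Yes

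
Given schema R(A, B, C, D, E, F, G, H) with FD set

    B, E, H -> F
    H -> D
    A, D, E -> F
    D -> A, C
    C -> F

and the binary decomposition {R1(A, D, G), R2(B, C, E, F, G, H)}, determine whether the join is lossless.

No

Common attributes: R1 ∩ R2 = {G}.
No dependency enlarges {G}, so (G)⁺ = {G}.
The closure contains neither all of R1 = {A, D, G} nor all of R2 = {B, C, E, F, G, H}, so the common attributes are not a superkey of either fragment. The join is lossy.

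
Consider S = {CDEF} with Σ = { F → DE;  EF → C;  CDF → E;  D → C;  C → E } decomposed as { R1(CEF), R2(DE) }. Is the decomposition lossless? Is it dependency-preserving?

Lossless test: (E)⁺ = {E}, which is a superkey of neither fragment — lossy.
Dependency preservation: the restricted closure of {F} across the fragments never reaches {DE}, so F → DE cannot be enforced without a join — not preserved.

lossy and not dependency-preserving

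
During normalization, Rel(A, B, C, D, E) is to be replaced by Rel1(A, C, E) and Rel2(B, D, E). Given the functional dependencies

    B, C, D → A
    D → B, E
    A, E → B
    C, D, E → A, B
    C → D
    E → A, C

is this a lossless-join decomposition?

Yes

Common attributes: Rel1 ∩ Rel2 = {E}.
Closure of {E}: E → A, C applies, adding A, C; A, E → B applies, adding B; C → D applies, adding D. So (E)⁺ = {A, B, C, D, E}.
This closure contains every attribute of Rel1, so Rel1 ∩ Rel2 → Rel1. The join is lossless.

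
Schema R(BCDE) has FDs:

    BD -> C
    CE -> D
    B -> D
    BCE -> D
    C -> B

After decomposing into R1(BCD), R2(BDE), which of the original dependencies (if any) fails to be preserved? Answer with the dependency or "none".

BD → C lies within R1.
CE → D: restricted closure across fragments reaches D.
B → D lies within R1.
BCE → D: restricted closure across fragments reaches D.
C → B lies within R1.
Every dependency is enforceable on the fragments, so the decomposition is dependency-preserving.

none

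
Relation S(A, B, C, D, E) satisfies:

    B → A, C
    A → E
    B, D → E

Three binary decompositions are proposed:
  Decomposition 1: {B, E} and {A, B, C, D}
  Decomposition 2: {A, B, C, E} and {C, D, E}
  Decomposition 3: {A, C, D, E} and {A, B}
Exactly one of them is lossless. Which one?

Decomposition 1: common = {B}, closure = {A, B, C, E} → lossless.
Decomposition 2: common = {C, E}, closure = {C, E} → lossy.
Decomposition 3: common = {A}, closure = {A, E} → lossy.

Decomposition 1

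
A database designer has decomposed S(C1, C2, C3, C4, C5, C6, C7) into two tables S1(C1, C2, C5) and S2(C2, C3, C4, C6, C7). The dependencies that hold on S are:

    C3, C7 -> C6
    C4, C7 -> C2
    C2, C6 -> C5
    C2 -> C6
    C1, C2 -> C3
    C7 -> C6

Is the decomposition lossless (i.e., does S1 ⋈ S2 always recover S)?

No

Common attributes: S1 ∩ S2 = {C2}.
Closure of {C2}: C2 → C6 applies, adding C6; C2, C6 → C5 applies, adding C5. So (C2)⁺ = {C2, C5, C6}.
The closure contains neither all of S1 = {C1, C2, C5} nor all of S2 = {C2, C3, C4, C6, C7}, so the common attributes are not a superkey of either fragment. The join is lossy.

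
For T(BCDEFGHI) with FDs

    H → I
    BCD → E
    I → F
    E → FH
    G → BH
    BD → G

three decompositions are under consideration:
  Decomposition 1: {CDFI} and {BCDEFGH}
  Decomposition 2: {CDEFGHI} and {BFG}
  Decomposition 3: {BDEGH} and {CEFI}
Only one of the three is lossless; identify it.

Decomposition 2

Decomposition 1: common = {CDF}, closure = {CDF} → lossy.
Decomposition 2: common = {FG}, closure = {BFGHI} → lossless.
Decomposition 3: common = {E}, closure = {EFHI} → lossy.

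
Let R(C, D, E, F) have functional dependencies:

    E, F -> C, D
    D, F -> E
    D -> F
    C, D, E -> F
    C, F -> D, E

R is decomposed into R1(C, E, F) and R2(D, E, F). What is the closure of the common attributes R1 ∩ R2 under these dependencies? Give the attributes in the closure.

C, D, E, F

R1 ∩ R2 = {E, F}.
E, F → C, D applies, adding C, D
Closure: {C, D, E, F}.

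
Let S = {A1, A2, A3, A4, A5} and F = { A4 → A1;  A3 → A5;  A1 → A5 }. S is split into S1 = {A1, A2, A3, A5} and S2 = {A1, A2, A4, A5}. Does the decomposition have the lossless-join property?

Common attributes: S1 ∩ S2 = {A1, A2, A5}.
No dependency enlarges {A1, A2, A5}, so (A1, A2, A5)⁺ = {A1, A2, A5}.
The closure contains neither all of S1 = {A1, A2, A3, A5} nor all of S2 = {A1, A2, A4, A5}, so the common attributes are not a superkey of either fragment. The join is lossy.

No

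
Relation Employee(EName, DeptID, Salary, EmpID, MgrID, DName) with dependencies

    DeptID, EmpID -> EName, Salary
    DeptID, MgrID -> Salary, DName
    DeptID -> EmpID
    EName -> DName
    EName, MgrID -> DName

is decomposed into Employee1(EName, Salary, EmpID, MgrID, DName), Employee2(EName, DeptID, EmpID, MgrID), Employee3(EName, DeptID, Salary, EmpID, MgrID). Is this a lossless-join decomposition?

Yes

Chase test. Columns are EName, DeptID, Salary, EmpID, MgrID, DName; row i has aⱼ where attribute j ∈ Employeei, else bᵢⱼ.
Initial tableau (one row per fragment):
  row 1: a1 b12 a3 a4 a5 a6
  row 2: a1 a2 b23 a4 a5 b26
  row 3: a1 a2 a3 a4 a5 b36
Rows 2 and 3 agree on DeptID, EmpID; apply DeptID, EmpID→EName, Salary and equate their EName, Salary entries.
Rows 2 and 3 agree on DeptID, MgrID; apply DeptID, MgrID→Salary, DName and equate their Salary, DName entries.
Rows 1 and 2 agree on EName; apply EName→DName and equate their DName entries.
Row 2 is now all distinguished symbols — the join is lossless.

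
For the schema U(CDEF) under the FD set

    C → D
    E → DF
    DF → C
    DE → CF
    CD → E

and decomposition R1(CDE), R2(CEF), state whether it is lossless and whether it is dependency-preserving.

Lossless test: (CE)⁺ = {CDEF}, which contains all of one fragment — lossless.
Dependency preservation: the restricted closure of {DF} across the fragments never reaches {C}, so DF → C cannot be enforced without a join — not preserved.

lossless but not dependency-preserving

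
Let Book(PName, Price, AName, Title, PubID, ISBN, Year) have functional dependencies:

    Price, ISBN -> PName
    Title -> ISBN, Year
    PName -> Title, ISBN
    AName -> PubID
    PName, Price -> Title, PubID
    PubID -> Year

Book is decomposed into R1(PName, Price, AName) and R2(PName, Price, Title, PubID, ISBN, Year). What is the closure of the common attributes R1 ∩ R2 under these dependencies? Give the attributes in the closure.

PName, Price, Title, PubID, ISBN, Year

R1 ∩ R2 = {PName, Price}.
PName → Title, ISBN applies, adding Title, ISBN
PName, Price → Title, PubID applies, adding PubID
PubID → Year applies, adding Year
Closure: {PName, Price, Title, PubID, ISBN, Year}.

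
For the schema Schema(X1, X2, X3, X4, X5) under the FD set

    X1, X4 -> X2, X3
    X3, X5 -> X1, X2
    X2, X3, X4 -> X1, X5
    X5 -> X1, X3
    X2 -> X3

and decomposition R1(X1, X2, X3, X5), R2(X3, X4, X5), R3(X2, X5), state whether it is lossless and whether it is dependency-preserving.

lossless but not dependency-preserving

Lossless test (chase): Rows 1 and 2 agree on X3, X5; apply X3, X5→X1, X2 and equate their X1, X2 entries. Rows 1 and 3 agree on X5; apply X5→X1, X3 and equate their X1, X3 entries. Row 2 is now all distinguished symbols — the join is lossless.
Dependency preservation: the restricted closure of {X1, X4} across the fragments never reaches {X2, X3}, so X1, X4 → X2, X3 cannot be enforced without a join — not preserved.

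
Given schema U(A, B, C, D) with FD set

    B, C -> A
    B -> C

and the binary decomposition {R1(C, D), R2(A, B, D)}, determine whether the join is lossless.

No

Common attributes: R1 ∩ R2 = {D}.
No dependency enlarges {D}, so (D)⁺ = {D}.
The closure contains neither all of R1 = {C, D} nor all of R2 = {A, B, D}, so the common attributes are not a superkey of either fragment. The join is lossy.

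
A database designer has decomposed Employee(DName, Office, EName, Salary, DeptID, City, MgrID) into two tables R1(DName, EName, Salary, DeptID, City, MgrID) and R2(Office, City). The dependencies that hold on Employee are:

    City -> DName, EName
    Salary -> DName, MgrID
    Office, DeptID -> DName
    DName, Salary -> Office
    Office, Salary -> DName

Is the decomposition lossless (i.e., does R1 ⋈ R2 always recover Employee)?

No

Common attributes: R1 ∩ R2 = {City}.
Closure of {City}: City → DName, EName applies, adding DName, EName. So (City)⁺ = {DName, EName, City}.
The closure contains neither all of R1 = {DName, EName, Salary, DeptID, City, MgrID} nor all of R2 = {Office, City}, so the common attributes are not a superkey of either fragment. The join is lossy.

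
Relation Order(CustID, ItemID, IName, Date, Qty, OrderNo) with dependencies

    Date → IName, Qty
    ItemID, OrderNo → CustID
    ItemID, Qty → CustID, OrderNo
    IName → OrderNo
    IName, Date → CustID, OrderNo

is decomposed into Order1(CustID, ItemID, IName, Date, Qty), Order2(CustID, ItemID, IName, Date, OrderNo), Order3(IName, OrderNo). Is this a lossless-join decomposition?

Chase test. Columns are CustID, ItemID, IName, Date, Qty, OrderNo; row i has aⱼ where attribute j ∈ Orderi, else bᵢⱼ.
Initial tableau (one row per fragment):
  row 1: a1 a2 a3 a4 a5 b16
  row 2: a1 a2 a3 a4 b25 a6
  row 3: b31 b32 a3 b34 b35 a6
Rows 1 and 2 agree on Date; apply Date→IName, Qty and equate their IName, Qty entries.
Rows 1 and 2 agree on ItemID, Qty; apply ItemID, Qty→CustID, OrderNo and equate their CustID, OrderNo entries.
Row 1 is now all distinguished symbols — the join is lossless.

Yes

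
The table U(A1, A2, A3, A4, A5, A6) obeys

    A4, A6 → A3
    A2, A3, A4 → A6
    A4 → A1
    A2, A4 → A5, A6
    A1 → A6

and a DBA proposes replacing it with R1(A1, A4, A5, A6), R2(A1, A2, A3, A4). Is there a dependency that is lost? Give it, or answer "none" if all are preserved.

A2, A4 → A5, A6

Check A2, A4 → A5, A6: no single fragment contains all of {A2, A4, A5, A6}, and the restricted closure of {A2, A4} across the fragments never reaches {A5, A6}.
A4, A6 → A3 is preserved.
A2, A3, A4 → A6 is preserved.
A4 → A1 is preserved.
A1 → A6 is preserved.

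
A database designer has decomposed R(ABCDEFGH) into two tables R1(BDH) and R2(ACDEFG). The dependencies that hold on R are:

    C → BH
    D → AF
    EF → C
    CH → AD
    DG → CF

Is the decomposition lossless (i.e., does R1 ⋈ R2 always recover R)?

Common attributes: R1 ∩ R2 = {D}.
Closure of {D}: D → AF applies, adding AF. So (D)⁺ = {ADF}.
The closure contains neither all of R1 = {BDH} nor all of R2 = {ACDEFG}, so the common attributes are not a superkey of either fragment. The join is lossy.

No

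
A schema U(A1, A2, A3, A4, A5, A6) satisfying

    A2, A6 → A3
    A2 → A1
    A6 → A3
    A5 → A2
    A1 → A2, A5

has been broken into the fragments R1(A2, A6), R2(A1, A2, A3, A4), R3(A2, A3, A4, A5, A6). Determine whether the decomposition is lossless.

Yes

Chase test. Columns are A1, A2, A3, A4, A5, A6; row i has aⱼ where attribute j ∈ Ri, else bᵢⱼ.
Initial tableau (one row per fragment):
  row 1: b11 a2 b13 b14 b15 a6
  row 2: a1 a2 a3 a4 b25 b26
  row 3: b31 a2 a3 a4 a5 a6
Rows 1 and 3 agree on A2, A6; apply A2, A6→A3 and equate their A3 entries.
Rows 1 and 2 agree on A2; apply A2→A1 and equate their A1 entries.
Rows 1 and 3 agree on A2; apply A2→A1 and equate their A1 entries.
Rows 1 and 2 agree on A1; apply A1→A2, A5 and equate their A2, A5 entries.
Rows 1 and 3 agree on A1; apply A1→A2, A5 and equate their A2, A5 entries.
Row 3 is now all distinguished symbols — the join is lossless.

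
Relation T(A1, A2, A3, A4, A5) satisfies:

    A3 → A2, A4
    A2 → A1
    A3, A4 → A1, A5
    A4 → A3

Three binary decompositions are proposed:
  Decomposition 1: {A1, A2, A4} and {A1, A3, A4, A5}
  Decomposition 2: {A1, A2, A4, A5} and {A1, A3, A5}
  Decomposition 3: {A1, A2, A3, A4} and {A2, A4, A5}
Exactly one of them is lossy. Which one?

Decomposition 2

Decomposition 1: common = {A1, A4}, closure = {A1, A2, A3, A4, A5} → lossless.
Decomposition 2: common = {A1, A5}, closure = {A1, A5} → lossy.
Decomposition 3: common = {A2, A4}, closure = {A1, A2, A3, A4, A5} → lossless.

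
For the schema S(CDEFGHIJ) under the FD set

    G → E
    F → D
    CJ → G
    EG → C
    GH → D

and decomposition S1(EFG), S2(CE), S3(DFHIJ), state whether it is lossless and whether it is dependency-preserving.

Lossless test (chase): Rows 1 and 3 agree on F; apply F→D and equate their D entries. No row becomes fully distinguished — the join is lossy.
Dependency preservation: the restricted closure of {CJ} across the fragments never reaches {G}, so CJ → G cannot be enforced without a join — not preserved.

lossy and not dependency-preserving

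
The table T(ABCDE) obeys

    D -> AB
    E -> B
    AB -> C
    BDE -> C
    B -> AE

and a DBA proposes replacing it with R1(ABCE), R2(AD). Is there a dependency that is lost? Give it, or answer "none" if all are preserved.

D -> AB

Check D → AB: no single fragment contains all of {ABD}, and the restricted closure of {D} across the fragments never reaches {AB}.
E → B is preserved.
AB → C is preserved.
BDE → C is preserved.
B → AE is preserved.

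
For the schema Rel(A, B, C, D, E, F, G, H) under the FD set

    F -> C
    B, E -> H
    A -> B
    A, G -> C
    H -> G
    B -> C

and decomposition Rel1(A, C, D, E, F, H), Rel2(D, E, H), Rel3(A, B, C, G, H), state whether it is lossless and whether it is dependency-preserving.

lossless but not dependency-preserving

Lossless test (chase): Rows 1 and 3 agree on A; apply A→B and equate their B entries. Rows 1 and 2 agree on H; apply H→G and equate their G entries. Rows 1 and 3 agree on H; apply H→G and equate their G entries. Row 1 is now all distinguished symbols — the join is lossless.
Dependency preservation: the restricted closure of {B, E} across the fragments never reaches {H}, so B, E → H cannot be enforced without a join — not preserved.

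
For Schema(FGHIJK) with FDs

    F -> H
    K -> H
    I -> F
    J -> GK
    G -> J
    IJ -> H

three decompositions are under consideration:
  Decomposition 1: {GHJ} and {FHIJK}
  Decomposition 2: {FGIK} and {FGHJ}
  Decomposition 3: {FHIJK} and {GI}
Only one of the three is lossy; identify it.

Decomposition 3

Decomposition 1: common = {HJ}, closure = {GHJK} → lossless.
Decomposition 2: common = {FG}, closure = {FGHJK} → lossless.
Decomposition 3: common = {I}, closure = {FHI} → lossy.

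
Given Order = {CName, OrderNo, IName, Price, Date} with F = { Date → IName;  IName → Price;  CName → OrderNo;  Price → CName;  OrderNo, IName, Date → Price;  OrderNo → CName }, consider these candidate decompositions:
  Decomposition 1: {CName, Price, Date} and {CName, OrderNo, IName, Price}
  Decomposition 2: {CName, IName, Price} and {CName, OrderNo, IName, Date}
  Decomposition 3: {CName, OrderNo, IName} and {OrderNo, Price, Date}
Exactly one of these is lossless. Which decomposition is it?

Decomposition 1: common = {CName, Price}, closure = {CName, OrderNo, Price} → lossy.
Decomposition 2: common = {CName, IName}, closure = {CName, OrderNo, IName, Price} → lossless.
Decomposition 3: common = {OrderNo}, closure = {CName, OrderNo} → lossy.

Decomposition 2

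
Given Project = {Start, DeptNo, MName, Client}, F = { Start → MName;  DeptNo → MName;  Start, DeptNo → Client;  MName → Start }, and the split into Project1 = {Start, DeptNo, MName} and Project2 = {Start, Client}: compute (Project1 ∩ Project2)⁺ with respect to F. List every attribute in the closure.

Start, MName

Project1 ∩ Project2 = {Start}.
Start → MName applies, adding MName
Closure: {Start, MName}.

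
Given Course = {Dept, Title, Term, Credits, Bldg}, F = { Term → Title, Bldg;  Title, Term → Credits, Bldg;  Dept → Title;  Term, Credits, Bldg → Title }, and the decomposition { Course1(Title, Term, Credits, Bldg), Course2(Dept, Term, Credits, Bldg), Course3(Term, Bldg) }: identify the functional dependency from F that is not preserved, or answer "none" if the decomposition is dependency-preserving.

Dept → Title

Check Dept → Title: no single fragment contains all of {Dept, Title}, and the restricted closure of {Dept} across the fragments never reaches {Title}.
Term → Title, Bldg is preserved.
Title, Term → Credits, Bldg is preserved.
Term, Credits, Bldg → Title is preserved.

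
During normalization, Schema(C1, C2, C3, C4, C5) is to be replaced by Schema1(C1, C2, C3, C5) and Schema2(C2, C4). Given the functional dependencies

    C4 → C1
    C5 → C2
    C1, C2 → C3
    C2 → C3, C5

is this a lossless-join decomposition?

Common attributes: Schema1 ∩ Schema2 = {C2}.
Closure of {C2}: C2 → C3, C5 applies, adding C3, C5. So (C2)⁺ = {C2, C3, C5}.
The closure contains neither all of Schema1 = {C1, C2, C3, C5} nor all of Schema2 = {C2, C4}, so the common attributes are not a superkey of either fragment. The join is lossy.

No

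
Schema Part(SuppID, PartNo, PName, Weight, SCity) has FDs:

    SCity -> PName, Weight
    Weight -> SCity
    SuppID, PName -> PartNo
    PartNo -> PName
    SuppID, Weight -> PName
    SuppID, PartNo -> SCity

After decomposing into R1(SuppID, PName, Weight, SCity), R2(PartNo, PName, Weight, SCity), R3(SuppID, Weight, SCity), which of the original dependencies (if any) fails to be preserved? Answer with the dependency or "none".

Check SuppID, PName → PartNo: no single fragment contains all of {SuppID, PartNo, PName}, and the restricted closure of {SuppID, PName} across the fragments never reaches {PartNo}.
SCity → PName, Weight is preserved.
Weight → SCity is preserved.
PartNo → PName is preserved.
SuppID, Weight → PName is preserved.
SuppID, PartNo → SCity is preserved.

SuppID, PName -> PartNo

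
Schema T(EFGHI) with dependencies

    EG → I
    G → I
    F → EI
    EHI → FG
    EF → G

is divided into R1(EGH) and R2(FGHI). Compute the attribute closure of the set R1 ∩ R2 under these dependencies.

GHI

R1 ∩ R2 = {GH}.
G → I applies, adding I
Closure: {GHI}.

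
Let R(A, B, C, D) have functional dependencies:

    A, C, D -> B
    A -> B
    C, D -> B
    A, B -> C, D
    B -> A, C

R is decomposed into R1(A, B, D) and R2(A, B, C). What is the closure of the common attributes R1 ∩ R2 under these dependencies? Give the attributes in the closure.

A, B, C, D

R1 ∩ R2 = {A, B}.
A, B → C, D applies, adding C, D
Closure: {A, B, C, D}.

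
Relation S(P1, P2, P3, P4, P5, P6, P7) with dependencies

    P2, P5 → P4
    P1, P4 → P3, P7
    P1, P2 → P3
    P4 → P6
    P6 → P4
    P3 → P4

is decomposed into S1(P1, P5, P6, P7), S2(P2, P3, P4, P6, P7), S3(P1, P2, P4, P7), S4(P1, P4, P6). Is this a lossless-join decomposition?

Chase test. Columns are P1, P2, P3, P4, P5, P6, P7; row i has aⱼ where attribute j ∈ Si, else bᵢⱼ.
Initial tableau (one row per fragment):
  row 1: a1 b12 b13 b14 a5 a6 a7
  row 2: b21 a2 a3 a4 b25 a6 a7
  row 3: a1 a2 b33 a4 b35 b36 a7
  row 4: a1 b42 b43 a4 b45 a6 b47
Rows 3 and 4 agree on P1, P4; apply P1, P4→P3, P7 and equate their P3, P7 entries.
Rows 2 and 3 agree on P4; apply P4→P6 and equate their P6 entries.
Rows 1 and 2 agree on P6; apply P6→P4 and equate their P4 entries.
Rows 1 and 3 agree on P1, P4; apply P1, P4→P3, P7 and equate their P3, P7 entries.
No row becomes fully distinguished — the join is lossy.

No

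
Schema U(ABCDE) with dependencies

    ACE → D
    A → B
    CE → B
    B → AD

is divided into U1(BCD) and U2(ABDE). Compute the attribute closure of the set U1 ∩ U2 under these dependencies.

ABD

U1 ∩ U2 = {BD}.
B → AD applies, adding A
Closure: {ABD}.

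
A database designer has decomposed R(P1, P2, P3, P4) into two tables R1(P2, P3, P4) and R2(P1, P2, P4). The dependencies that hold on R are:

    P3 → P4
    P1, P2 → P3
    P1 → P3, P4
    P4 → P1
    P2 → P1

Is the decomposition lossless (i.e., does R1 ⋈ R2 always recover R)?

Yes

Common attributes: R1 ∩ R2 = {P2, P4}.
Closure of {P2, P4}: P4 → P1 applies, adding P1; P1, P2 → P3 applies, adding P3. So (P2, P4)⁺ = {P1, P2, P3, P4}.
This closure contains every attribute of R1, so R1 ∩ R2 → R1. The join is lossless.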